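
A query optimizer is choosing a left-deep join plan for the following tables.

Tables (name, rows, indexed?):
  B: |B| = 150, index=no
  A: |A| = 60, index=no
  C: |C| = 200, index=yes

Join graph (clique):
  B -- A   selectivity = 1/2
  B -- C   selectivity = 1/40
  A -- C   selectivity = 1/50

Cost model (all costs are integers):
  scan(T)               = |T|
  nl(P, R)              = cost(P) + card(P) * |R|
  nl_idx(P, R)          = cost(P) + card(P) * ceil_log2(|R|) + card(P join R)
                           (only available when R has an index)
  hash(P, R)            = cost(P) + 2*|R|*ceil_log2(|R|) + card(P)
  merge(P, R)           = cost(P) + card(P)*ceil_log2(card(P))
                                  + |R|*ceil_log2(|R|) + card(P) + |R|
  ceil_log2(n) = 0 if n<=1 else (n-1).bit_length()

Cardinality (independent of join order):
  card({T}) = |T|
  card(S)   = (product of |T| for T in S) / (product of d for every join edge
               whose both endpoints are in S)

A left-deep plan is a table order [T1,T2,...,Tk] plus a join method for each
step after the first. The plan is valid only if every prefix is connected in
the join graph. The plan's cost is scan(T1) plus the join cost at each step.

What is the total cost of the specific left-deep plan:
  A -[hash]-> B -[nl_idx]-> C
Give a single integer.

38970

step 1: scan A: cost=60, card=60
step 2: join B via hash
    card(P join B) = 60*150/(2) = 4500
    cost = 60 + 2*150*8 + 60 = 2520
step 3: join C via nl_idx
    card(P join C) = 4500*200/(40*50) = 450
    cost = 2520 + 4500*8 + 450 = 38970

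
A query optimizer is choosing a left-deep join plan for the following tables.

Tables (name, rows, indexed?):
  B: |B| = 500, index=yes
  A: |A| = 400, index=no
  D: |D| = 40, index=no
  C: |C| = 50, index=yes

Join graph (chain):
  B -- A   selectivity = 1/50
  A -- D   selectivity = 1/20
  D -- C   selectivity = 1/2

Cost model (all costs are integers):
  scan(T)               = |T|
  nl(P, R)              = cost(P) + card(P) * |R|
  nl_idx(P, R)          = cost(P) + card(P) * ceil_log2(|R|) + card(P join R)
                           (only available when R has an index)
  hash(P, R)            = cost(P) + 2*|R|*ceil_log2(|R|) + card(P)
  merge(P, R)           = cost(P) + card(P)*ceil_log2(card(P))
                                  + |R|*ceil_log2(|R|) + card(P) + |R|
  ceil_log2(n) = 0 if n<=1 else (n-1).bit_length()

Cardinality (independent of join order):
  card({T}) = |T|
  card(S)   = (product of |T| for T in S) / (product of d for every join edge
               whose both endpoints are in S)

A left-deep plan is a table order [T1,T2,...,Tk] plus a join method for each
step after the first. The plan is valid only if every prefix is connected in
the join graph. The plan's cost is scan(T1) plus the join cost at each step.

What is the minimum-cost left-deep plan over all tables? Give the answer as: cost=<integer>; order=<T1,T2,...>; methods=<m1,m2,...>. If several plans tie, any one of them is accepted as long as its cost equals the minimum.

Selinger DP (subsets sized 1..n):
  {B}: scan cost=500, card=500
  {A}: scan cost=400, card=400
  {D}: scan cost=40, card=40
  {C}: scan cost=50, card=50
  {AB}: card=4000; try (B,nl_idx)→8000, (A,hash)→8200, (B,merge)→9400, (A,merge)→9500, (B,hash)→9800, (B,nl)→200400 …(+1); best=8000 via (B,nl_idx)
  {AD}: card=800; try (D,hash)→1280, (A,merge)→4320, (D,merge)→4680, (A,hash)→7280, (A,nl)→16040, (D,nl)→16400; best=1280 via (D,hash)
  {CD}: card=1000; try (D,hash)→580, (C,merge)→670, (D,merge)→680, (C,hash)→680, (C,nl_idx)→1280, (C,nl)→2040 …(+1); best=580 via (D,hash)
  {ABD}: card=8000; try (B,hash)→11080, (D,hash)→12480, (B,merge)→15080, (B,nl_idx)→16480, (D,merge)→60280, (D,nl)→168000 …(+1); best=11080 via (B,hash)
  {ACD}: card=20000; try (C,hash)→2680, (A,hash)→8780, (C,merge)→10430, (A,merge)→15580, (C,nl_idx)→26080, (C,nl)→41280 …(+1); best=2680 via (C,hash)
  {ABCD}: card=200000; try (C,hash)→19680, (B,hash)→31680, (C,merge)→123430, (C,nl_idx)→259080, (B,merge)→327680, (B,nl_idx)→382680 …(+2); best=19680 via (C,hash)

cost=19680; order=A,D,B,C; methods=hash,hash,hash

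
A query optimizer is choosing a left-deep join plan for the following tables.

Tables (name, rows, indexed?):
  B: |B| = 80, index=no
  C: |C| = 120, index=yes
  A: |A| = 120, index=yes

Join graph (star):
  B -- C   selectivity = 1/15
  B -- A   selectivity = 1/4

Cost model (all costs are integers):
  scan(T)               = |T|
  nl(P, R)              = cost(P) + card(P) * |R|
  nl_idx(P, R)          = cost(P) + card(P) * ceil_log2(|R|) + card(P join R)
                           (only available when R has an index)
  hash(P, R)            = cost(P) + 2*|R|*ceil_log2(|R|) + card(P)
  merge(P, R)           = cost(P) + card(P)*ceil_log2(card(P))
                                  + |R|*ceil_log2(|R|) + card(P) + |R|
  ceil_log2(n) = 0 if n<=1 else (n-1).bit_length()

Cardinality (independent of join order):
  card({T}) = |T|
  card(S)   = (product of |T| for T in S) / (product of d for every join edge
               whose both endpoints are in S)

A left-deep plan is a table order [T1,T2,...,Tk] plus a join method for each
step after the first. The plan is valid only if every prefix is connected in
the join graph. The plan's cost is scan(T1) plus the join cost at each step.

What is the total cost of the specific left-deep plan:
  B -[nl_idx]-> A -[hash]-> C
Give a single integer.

7120

step 1: scan B: cost=80, card=80
step 2: join A via nl_idx
    card(P join A) = 80*120/(4) = 2400
    cost = 80 + 80*7 + 2400 = 3040
step 3: join C via hash
    card(P join C) = 2400*120/(15) = 19200
    cost = 3040 + 2*120*7 + 2400 = 7120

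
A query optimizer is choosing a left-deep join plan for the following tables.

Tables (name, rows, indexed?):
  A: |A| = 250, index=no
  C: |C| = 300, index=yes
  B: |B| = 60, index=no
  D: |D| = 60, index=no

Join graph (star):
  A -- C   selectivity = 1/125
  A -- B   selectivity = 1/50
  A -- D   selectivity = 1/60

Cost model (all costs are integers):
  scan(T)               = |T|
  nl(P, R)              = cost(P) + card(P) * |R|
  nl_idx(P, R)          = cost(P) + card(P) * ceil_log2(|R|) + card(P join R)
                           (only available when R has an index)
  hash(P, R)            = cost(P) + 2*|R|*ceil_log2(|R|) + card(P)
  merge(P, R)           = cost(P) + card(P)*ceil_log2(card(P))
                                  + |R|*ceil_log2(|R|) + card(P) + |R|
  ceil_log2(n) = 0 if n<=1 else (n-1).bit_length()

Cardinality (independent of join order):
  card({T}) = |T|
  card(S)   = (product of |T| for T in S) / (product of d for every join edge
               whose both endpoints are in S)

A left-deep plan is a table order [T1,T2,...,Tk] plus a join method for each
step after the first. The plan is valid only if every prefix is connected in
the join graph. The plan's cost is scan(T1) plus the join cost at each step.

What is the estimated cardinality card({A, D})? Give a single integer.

Tables in S: A(250), D(60)
Edges inside S: A-D(d=60)
numerator = 250 * 60 = 15000
denominator = 60 = 60
card(S) = 15000 / 60 = 250

250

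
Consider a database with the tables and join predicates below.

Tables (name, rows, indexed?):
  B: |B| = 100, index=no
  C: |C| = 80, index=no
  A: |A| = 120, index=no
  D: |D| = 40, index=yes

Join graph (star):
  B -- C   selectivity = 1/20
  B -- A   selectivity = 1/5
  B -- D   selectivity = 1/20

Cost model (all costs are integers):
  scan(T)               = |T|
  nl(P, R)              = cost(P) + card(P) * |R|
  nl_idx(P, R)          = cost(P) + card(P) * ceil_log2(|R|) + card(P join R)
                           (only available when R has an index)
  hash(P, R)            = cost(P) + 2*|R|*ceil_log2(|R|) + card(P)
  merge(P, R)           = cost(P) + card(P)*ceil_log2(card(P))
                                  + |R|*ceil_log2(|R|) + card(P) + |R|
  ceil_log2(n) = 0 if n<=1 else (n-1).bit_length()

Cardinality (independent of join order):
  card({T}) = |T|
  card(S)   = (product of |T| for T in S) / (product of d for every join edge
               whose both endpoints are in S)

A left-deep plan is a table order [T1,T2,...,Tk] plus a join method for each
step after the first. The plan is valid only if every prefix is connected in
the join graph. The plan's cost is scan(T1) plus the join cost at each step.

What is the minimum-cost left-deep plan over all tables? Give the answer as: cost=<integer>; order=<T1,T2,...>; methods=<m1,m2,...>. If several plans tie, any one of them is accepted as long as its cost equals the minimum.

cost=4480; order=B,D,C,A; methods=hash,hash,hash

Selinger DP (subsets sized 1..n):
  {B}: scan cost=100, card=100
  {C}: scan cost=80, card=80
  {A}: scan cost=120, card=120
  {D}: scan cost=40, card=40
  {BC}: card=400; try (C,hash)→1320, (B,merge)→1520, (C,merge)→1540, (B,hash)→1560, (B,nl)→8080, (C,nl)→8100; best=1320 via (C,hash)
  {AB}: card=2400; try (B,hash)→1640, (A,merge)→1860, (B,merge)→1880, (A,hash)→1880, (A,nl)→12100, (B,nl)→12120; best=1640 via (B,hash)
  {BD}: card=200; try (D,hash)→680, (D,nl_idx)→900, (B,merge)→1120, (D,merge)→1180, (B,hash)→1480, (B,nl)→4040 …(+1); best=680 via (D,hash)
  {ABC}: card=9600; try (A,hash)→3400, (C,hash)→5160, (A,merge)→6280, (C,merge)→33480, (A,nl)→49320, (C,nl)→193640; best=3400 via (A,hash)
  {BCD}: card=800; try (C,hash)→2000, (D,hash)→2200, (C,merge)→3120, (D,nl_idx)→4520, (D,merge)→5600, (C,nl)→16680 …(+1); best=2000 via (C,hash)
  {ABD}: card=4800; try (A,hash)→2560, (A,merge)→3440, (D,hash)→4520, (D,nl_idx)→20840, (A,nl)→24680, (D,merge)→33120 …(+1); best=2560 via (A,hash)
  {ABCD}: card=19200; try (A,hash)→4480, (C,hash)→8480, (A,merge)→11760, (D,hash)→13480, (C,merge)→70400, (D,nl_idx)→80200 …(+4); best=4480 via (A,hash)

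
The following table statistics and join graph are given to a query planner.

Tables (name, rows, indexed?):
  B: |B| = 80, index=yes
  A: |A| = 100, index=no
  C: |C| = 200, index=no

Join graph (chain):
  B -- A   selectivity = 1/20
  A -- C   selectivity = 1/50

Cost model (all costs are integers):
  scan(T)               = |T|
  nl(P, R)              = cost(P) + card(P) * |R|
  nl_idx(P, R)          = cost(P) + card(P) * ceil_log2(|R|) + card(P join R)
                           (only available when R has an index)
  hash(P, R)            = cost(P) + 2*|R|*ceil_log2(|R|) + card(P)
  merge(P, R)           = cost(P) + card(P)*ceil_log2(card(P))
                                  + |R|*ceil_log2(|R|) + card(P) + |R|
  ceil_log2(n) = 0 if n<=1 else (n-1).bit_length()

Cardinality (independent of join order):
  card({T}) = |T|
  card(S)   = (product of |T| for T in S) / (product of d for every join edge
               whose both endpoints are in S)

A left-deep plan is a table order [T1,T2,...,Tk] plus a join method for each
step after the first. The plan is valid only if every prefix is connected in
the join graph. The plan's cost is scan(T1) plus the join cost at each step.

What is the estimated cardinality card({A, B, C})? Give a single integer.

Tables in S: A(100), B(80), C(200)
Edges inside S: B-A(d=20), A-C(d=50)
numerator = 100 * 80 * 200 = 1600000
denominator = 20 * 50 = 1000
card(S) = 1600000 / 1000 = 1600

1600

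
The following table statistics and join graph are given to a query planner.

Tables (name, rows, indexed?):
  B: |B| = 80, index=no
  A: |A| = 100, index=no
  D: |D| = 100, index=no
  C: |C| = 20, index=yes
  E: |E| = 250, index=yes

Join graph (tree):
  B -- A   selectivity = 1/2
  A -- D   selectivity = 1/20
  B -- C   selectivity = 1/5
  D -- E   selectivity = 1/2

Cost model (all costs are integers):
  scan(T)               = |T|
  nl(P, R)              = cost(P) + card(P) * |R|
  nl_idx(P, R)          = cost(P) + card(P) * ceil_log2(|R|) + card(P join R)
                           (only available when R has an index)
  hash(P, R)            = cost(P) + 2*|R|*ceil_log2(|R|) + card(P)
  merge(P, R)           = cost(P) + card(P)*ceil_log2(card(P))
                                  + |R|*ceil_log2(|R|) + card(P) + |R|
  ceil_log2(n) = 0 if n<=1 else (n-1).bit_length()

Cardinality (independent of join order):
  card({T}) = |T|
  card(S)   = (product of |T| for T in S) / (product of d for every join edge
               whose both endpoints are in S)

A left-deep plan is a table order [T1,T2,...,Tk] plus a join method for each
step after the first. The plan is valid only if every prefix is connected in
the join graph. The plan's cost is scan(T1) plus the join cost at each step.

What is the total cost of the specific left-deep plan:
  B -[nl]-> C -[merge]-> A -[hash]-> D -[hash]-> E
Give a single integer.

107080

step 1: scan B: cost=80, card=80
step 2: join C via nl
    card(P join C) = 80*20/(5) = 320
    cost = 80 + 80*20 = 1680
step 3: join A via merge
    card(P join A) = 320*100/(2) = 16000
    cost = 1680 + 320*9 + 100*7 + 320 + 100 = 5680
step 4: join D via hash
    card(P join D) = 16000*100/(20) = 80000
    cost = 5680 + 2*100*7 + 16000 = 23080
step 5: join E via hash
    card(P join E) = 80000*250/(2) = 10000000
    cost = 23080 + 2*250*8 + 80000 = 107080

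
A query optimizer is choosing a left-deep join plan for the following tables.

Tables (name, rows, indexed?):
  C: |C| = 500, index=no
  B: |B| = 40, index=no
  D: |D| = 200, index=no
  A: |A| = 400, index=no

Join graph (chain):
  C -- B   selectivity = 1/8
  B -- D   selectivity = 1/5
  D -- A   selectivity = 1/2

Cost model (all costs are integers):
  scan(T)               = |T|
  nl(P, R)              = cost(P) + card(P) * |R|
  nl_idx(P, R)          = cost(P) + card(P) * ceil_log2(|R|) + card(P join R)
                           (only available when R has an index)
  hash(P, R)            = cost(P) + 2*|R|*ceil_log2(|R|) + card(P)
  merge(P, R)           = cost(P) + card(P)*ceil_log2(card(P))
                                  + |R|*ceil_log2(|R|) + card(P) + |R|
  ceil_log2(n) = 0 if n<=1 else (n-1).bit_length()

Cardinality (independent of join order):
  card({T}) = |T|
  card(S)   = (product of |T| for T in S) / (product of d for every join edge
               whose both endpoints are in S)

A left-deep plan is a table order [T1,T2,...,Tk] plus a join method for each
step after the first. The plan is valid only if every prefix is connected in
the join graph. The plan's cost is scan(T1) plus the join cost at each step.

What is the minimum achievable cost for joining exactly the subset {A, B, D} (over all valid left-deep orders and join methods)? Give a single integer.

9680

Selinger DP over subsets of {A,B,D}:
  {B}: scan cost=40, card=40
  {D}: scan cost=200, card=200
  {A}: scan cost=400, card=400
  {BD}: card=1600; try (B,hash)→880, (D,merge)→2120, (B,merge)→2280, (D,hash)→3280, (D,nl)→8040, (B,nl)→8200; best=880 via (B,hash)
  {AD}: card=40000; try (D,hash)→4000, (A,merge)→6000, (D,merge)→6200, (A,hash)→7600, (A,nl)→80200, (D,nl)→80400; best=4000 via (D,hash)
  {ABD}: card=320000; try (A,hash)→9680, (A,merge)→24080, (B,hash)→44480, (A,nl)→640880, (B,merge)→684280, (B,nl)→1604000; best=9680 via (A,hash)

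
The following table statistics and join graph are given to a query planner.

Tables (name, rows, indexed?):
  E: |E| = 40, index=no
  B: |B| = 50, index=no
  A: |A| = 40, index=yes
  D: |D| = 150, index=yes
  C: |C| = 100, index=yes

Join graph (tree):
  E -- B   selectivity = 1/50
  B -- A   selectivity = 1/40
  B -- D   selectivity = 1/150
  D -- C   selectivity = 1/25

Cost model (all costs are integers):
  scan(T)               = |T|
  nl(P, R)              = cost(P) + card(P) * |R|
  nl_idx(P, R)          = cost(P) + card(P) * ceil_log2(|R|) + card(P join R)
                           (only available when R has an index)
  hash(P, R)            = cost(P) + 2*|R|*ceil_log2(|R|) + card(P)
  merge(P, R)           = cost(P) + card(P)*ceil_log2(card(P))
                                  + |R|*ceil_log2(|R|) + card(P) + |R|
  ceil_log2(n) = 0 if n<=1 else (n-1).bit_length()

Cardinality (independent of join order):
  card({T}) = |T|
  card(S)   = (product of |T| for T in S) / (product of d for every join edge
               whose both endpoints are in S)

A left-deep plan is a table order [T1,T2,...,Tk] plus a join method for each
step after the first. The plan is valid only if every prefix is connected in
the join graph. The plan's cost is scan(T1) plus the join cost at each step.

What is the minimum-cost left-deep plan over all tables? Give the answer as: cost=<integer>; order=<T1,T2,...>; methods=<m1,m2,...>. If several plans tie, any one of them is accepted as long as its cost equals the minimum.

Selinger DP (subsets sized 1..n):
  {E}: scan cost=40, card=40
  {B}: scan cost=50, card=50
  {A}: scan cost=40, card=40
  {D}: scan cost=150, card=150
  {C}: scan cost=100, card=100
  {BE}: card=40; try (E,hash)→580, (B,merge)→670, (E,merge)→680, (B,hash)→680, (B,nl)→2040, (E,nl)→2050; best=580 via (E,hash)
  {AB}: card=50; try (A,nl_idx)→400, (A,hash)→580, (B,merge)→670, (B,hash)→680, (A,merge)→680, (B,nl)→2040 …(+1); best=400 via (A,nl_idx)
  {BD}: card=50; try (D,nl_idx)→500, (B,hash)→900, (D,merge)→1750, (B,merge)→1850, (D,hash)→2500, (D,nl)→7550 …(+1); best=500 via (D,nl_idx)
  {CD}: card=600; try (D,nl_idx)→1500, (C,hash)→1700, (C,nl_idx)→1800, (D,merge)→2250, (C,merge)→2300, (D,hash)→2600 …(+2); best=1500 via (D,nl_idx)
  {ABE}: card=40; try (A,nl_idx)→860, (E,hash)→930, (E,merge)→1030, (A,hash)→1100, (A,merge)→1140, (A,nl)→2180 …(+1); best=860 via (A,nl_idx)
  {BDE}: card=40; try (D,nl_idx)→940, (E,hash)→1030, (E,merge)→1130, (D,merge)→2210, (E,nl)→2500, (D,hash)→3020 …(+1); best=940 via (D,nl_idx)
  {ABD}: card=50; try (D,nl_idx)→850, (A,nl_idx)→850, (A,hash)→1030, (A,merge)→1130, (D,merge)→2100, (A,nl)→2500 …(+2); best=850 via (D,nl_idx)
  {BCD}: card=200; try (C,nl_idx)→1050, (C,merge)→1650, (C,hash)→1950, (B,hash)→2700, (C,nl)→5500, (B,merge)→8450 …(+1); best=1050 via (C,nl_idx)
  {ABDE}: card=40; try (D,nl_idx)→1220, (A,nl_idx)→1220, (E,hash)→1380, (A,hash)→1460, (E,merge)→1480, (A,merge)→1500 …(+5); best=1220 via (D,nl_idx)
  {BCDE}: card=160; try (C,nl_idx)→1380, (E,hash)→1730, (C,merge)→2020, (C,hash)→2380, (E,merge)→3130, (C,nl)→4940 …(+1); best=1380 via (C,nl_idx)
  {ABCD}: card=200; try (C,nl_idx)→1400, (A,hash)→1730, (C,merge)→2000, (C,hash)→2300, (A,nl_idx)→2450, (A,merge)→3130 …(+2); best=1400 via (C,nl_idx)
  {ABCDE}: card=160; try (C,nl_idx)→1660, (A,hash)→2020, (E,hash)→2080, (C,merge)→2300, (A,nl_idx)→2500, (C,hash)→2660 …(+5); best=1660 via (C,nl_idx)

cost=1660; order=B,E,A,D,C; methods=hash,nl_idx,nl_idx,nl_idx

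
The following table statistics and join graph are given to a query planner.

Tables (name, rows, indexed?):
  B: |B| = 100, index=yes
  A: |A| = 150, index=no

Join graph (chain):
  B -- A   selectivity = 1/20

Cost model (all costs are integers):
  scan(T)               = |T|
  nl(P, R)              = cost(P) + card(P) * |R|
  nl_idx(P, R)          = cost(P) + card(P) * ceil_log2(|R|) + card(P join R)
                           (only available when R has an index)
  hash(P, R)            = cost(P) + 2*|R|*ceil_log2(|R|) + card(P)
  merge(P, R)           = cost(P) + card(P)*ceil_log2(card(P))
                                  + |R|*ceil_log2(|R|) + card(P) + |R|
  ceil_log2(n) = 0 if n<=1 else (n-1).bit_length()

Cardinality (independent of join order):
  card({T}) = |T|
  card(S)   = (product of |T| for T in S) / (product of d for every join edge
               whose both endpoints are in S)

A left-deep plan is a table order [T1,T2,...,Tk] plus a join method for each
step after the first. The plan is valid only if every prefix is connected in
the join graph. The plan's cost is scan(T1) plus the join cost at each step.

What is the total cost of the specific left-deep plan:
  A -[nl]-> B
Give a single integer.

step 1: scan A: cost=150, card=150
step 2: join B via nl
    card(P join B) = 150*100/(20) = 750
    cost = 150 + 150*100 = 15150

15150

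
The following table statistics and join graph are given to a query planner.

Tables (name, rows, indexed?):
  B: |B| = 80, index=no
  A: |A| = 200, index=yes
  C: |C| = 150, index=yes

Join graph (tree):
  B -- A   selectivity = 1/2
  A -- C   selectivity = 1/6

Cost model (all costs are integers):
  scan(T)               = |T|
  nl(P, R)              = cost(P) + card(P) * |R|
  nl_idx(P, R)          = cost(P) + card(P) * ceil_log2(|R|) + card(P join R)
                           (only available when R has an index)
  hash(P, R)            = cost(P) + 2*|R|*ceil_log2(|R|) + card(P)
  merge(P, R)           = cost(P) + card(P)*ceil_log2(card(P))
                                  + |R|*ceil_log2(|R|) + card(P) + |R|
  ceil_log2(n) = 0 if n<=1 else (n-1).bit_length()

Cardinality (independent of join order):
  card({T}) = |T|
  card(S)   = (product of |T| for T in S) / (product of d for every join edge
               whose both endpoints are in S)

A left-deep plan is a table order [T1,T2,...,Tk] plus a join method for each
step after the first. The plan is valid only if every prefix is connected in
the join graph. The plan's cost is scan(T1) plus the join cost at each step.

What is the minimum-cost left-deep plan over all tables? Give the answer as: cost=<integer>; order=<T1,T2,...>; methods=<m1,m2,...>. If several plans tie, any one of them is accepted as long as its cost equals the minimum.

Selinger DP (subsets sized 1..n):
  {B}: scan cost=80, card=80
  {A}: scan cost=200, card=200
  {C}: scan cost=150, card=150
  {AB}: card=8000; try (B,hash)→1520, (A,merge)→2520, (B,merge)→2640, (A,hash)→3360, (A,nl_idx)→8720, (A,nl)→16080 …(+1); best=1520 via (B,hash)
  {AC}: card=5000; try (C,hash)→2800, (A,merge)→3300, (C,merge)→3350, (A,hash)→3500, (A,nl_idx)→6350, (C,nl_idx)→6800 …(+2); best=2800 via (C,hash)
  {ABC}: card=200000; try (B,hash)→8920, (C,hash)→11920, (B,merge)→73440, (C,merge)→114870, (C,nl_idx)→265520, (B,nl)→402800 …(+1); best=8920 via (B,hash)

cost=8920; order=A,C,B; methods=hash,hash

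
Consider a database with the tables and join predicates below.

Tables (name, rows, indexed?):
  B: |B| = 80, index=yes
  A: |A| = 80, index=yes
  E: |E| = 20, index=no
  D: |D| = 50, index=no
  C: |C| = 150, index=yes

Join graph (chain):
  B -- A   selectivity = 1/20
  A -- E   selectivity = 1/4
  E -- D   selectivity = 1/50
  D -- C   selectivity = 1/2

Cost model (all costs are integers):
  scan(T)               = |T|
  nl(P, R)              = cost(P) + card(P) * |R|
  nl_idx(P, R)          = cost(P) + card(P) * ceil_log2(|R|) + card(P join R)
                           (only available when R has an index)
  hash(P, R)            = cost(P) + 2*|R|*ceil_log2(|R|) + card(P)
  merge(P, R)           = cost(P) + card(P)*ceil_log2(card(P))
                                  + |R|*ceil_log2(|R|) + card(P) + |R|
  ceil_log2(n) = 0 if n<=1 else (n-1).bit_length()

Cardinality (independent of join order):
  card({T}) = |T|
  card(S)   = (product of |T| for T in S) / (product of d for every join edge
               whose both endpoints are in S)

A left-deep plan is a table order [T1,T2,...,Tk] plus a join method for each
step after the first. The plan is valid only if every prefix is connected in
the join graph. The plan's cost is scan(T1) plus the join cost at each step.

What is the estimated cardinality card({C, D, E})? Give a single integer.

1500

Tables in S: C(150), D(50), E(20)
Edges inside S: E-D(d=50), D-C(d=2)
numerator = 150 * 50 * 20 = 150000
denominator = 50 * 2 = 100
card(S) = 150000 / 100 = 1500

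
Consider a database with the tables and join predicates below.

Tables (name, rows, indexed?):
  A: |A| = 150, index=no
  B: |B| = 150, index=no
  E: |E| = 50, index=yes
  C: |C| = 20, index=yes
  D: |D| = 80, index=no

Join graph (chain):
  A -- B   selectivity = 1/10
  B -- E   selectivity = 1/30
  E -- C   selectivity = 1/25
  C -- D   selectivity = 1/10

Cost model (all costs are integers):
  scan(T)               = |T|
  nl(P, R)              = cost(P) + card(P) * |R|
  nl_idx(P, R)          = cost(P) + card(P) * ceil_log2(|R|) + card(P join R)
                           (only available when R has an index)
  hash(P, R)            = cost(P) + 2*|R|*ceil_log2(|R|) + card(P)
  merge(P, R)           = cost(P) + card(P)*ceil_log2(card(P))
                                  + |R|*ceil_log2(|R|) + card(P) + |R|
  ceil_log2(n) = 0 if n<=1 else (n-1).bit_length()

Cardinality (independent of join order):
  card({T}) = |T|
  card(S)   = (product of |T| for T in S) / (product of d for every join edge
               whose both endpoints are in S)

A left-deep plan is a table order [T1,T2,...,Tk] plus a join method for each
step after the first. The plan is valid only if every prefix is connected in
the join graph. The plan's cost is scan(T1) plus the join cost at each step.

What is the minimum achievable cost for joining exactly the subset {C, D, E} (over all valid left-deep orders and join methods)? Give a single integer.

Selinger DP over subsets of {C,D,E}:
  {E}: scan cost=50, card=50
  {C}: scan cost=20, card=20
  {D}: scan cost=80, card=80
  {CE}: card=40; try (E,nl_idx)→180, (C,hash)→300, (C,nl_idx)→340, (E,merge)→490, (C,merge)→520, (E,hash)→640 …(+2); best=180 via (E,nl_idx)
  {CD}: card=160; try (C,hash)→360, (C,nl_idx)→640, (D,merge)→780, (C,merge)→840, (D,hash)→1160, (D,nl)→1620 …(+1); best=360 via (C,hash)
  {CDE}: card=320; try (D,merge)→1100, (E,hash)→1120, (D,hash)→1340, (E,nl_idx)→1640, (E,merge)→2150, (D,nl)→3380 …(+1); best=1100 via (D,merge)

1100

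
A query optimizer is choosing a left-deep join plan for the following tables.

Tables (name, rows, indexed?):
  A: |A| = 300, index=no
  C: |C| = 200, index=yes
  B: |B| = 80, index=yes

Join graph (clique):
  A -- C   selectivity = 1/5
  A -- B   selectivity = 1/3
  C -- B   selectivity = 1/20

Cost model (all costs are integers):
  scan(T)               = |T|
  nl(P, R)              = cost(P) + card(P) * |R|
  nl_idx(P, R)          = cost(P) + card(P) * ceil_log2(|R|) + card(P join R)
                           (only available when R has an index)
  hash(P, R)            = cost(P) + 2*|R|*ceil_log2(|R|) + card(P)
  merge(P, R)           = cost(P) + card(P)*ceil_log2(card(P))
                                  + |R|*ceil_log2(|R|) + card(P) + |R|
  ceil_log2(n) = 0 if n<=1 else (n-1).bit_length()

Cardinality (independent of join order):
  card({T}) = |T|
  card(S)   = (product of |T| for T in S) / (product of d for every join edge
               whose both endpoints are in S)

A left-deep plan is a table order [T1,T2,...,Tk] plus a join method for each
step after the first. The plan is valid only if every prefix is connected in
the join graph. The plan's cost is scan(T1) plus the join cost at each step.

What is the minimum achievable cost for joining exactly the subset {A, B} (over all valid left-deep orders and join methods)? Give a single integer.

Selinger DP over subsets of {A,B}:
  {A}: scan cost=300, card=300
  {B}: scan cost=80, card=80
  {AB}: card=8000; try (B,hash)→1720, (A,merge)→3720, (B,merge)→3940, (A,hash)→5560, (B,nl_idx)→10400, (A,nl)→24080 …(+1); best=1720 via (B,hash)

1720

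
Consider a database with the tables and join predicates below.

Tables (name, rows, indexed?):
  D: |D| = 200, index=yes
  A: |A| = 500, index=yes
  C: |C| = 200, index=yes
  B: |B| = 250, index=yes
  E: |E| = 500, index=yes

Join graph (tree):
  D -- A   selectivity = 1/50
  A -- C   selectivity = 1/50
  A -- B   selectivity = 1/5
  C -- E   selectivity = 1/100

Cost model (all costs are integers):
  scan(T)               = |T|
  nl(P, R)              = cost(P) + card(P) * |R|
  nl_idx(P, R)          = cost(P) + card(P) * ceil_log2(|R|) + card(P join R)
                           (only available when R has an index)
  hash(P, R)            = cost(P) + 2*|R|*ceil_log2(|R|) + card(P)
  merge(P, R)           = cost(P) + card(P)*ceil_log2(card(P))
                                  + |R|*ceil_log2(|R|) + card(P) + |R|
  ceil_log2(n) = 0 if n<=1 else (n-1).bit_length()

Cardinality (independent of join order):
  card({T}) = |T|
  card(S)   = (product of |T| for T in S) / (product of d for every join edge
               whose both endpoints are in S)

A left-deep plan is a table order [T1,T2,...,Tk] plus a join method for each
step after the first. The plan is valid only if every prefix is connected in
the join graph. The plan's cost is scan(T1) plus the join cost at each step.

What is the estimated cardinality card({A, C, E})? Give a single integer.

10000

Tables in S: A(500), C(200), E(500)
Edges inside S: A-C(d=50), C-E(d=100)
numerator = 500 * 200 * 500 = 50000000
denominator = 50 * 100 = 5000
card(S) = 50000000 / 5000 = 10000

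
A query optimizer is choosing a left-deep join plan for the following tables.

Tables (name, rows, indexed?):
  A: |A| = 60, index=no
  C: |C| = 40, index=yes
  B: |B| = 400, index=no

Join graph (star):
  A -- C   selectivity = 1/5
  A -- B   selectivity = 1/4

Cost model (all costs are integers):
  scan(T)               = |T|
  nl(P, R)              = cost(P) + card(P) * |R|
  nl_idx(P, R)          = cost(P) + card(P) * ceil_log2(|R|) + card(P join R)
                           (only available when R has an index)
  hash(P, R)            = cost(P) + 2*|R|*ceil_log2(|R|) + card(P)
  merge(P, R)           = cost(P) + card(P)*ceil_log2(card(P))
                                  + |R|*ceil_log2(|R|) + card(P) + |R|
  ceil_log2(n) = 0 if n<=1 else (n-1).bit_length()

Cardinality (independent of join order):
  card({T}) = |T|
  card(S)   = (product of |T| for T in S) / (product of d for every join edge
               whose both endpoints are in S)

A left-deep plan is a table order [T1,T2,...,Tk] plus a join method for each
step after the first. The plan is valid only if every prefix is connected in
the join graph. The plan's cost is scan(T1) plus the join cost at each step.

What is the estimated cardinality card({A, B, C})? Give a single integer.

48000

Tables in S: A(60), B(400), C(40)
Edges inside S: A-C(d=5), A-B(d=4)
numerator = 60 * 400 * 40 = 960000
denominator = 5 * 4 = 20
card(S) = 960000 / 20 = 48000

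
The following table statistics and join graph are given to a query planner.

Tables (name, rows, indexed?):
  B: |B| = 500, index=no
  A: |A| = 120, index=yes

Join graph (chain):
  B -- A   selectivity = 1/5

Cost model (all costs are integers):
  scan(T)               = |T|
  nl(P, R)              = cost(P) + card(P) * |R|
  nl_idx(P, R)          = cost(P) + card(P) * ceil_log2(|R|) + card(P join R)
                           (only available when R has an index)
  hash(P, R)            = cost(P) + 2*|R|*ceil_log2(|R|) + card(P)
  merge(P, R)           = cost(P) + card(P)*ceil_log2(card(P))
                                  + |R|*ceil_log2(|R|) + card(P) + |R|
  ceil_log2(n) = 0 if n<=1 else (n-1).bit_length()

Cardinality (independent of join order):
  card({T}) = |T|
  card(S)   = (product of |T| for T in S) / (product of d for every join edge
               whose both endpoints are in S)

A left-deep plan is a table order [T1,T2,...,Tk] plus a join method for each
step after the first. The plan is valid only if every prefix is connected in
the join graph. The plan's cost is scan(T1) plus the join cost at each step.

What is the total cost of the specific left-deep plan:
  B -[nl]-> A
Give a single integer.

step 1: scan B: cost=500, card=500
step 2: join A via nl
    card(P join A) = 500*120/(5) = 12000
    cost = 500 + 500*120 = 60500

60500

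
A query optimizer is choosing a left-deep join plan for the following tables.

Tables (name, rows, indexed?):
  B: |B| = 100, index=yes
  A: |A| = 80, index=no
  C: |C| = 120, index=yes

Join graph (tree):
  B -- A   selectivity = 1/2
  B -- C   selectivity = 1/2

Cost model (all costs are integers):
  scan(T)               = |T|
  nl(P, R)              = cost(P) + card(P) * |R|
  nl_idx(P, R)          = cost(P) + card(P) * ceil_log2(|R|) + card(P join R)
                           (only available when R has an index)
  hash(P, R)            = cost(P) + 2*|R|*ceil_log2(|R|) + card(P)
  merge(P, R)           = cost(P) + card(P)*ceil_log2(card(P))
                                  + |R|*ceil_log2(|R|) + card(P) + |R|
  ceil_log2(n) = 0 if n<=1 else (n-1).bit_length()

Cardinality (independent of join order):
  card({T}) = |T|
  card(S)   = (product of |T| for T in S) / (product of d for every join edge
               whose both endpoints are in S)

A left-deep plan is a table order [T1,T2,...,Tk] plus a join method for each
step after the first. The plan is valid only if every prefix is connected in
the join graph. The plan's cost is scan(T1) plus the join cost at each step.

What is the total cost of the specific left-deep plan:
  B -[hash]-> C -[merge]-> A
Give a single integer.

step 1: scan B: cost=100, card=100
step 2: join C via hash
    card(P join C) = 100*120/(2) = 6000
    cost = 100 + 2*120*7 + 100 = 1880
step 3: join A via merge
    card(P join A) = 6000*80/(2) = 240000
    cost = 1880 + 6000*13 + 80*7 + 6000 + 80 = 86520

86520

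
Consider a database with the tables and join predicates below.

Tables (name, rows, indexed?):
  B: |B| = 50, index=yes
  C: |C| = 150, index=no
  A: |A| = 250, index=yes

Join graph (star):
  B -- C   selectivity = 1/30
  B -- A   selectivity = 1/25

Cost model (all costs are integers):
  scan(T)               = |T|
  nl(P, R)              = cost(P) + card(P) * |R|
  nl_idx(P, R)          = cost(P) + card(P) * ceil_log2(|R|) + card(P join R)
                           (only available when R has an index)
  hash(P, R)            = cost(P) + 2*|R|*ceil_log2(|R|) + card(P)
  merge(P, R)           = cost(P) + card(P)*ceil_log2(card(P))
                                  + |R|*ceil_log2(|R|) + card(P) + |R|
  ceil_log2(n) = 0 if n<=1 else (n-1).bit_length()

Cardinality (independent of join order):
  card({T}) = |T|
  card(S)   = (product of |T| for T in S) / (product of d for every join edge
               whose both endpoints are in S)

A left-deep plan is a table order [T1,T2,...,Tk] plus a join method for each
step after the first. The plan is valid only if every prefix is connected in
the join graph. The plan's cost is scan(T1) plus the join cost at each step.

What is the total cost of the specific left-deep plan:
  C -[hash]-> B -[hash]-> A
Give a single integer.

5150

step 1: scan C: cost=150, card=150
step 2: join B via hash
    card(P join B) = 150*50/(30) = 250
    cost = 150 + 2*50*6 + 150 = 900
step 3: join A via hash
    card(P join A) = 250*250/(25) = 2500
    cost = 900 + 2*250*8 + 250 = 5150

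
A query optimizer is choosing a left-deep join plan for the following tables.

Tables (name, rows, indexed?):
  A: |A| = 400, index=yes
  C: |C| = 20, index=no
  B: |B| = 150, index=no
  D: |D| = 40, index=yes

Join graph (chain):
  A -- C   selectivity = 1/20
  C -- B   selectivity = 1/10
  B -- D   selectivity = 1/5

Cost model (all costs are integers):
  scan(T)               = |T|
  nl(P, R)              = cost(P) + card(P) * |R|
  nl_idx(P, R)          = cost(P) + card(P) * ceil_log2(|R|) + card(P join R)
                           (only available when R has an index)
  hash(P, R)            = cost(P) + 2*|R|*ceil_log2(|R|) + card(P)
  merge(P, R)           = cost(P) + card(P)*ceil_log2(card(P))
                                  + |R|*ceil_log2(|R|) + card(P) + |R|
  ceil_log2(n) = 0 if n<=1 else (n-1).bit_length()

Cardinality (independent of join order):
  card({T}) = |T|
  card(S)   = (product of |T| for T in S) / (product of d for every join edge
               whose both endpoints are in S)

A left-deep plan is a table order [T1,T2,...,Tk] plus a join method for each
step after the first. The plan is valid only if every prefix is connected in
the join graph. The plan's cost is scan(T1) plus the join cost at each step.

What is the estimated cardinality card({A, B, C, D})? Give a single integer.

Tables in S: A(400), B(150), C(20), D(40)
Edges inside S: A-C(d=20), C-B(d=10), B-D(d=5)
numerator = 400 * 150 * 20 * 40 = 48000000
denominator = 20 * 10 * 5 = 1000
card(S) = 48000000 / 1000 = 48000

48000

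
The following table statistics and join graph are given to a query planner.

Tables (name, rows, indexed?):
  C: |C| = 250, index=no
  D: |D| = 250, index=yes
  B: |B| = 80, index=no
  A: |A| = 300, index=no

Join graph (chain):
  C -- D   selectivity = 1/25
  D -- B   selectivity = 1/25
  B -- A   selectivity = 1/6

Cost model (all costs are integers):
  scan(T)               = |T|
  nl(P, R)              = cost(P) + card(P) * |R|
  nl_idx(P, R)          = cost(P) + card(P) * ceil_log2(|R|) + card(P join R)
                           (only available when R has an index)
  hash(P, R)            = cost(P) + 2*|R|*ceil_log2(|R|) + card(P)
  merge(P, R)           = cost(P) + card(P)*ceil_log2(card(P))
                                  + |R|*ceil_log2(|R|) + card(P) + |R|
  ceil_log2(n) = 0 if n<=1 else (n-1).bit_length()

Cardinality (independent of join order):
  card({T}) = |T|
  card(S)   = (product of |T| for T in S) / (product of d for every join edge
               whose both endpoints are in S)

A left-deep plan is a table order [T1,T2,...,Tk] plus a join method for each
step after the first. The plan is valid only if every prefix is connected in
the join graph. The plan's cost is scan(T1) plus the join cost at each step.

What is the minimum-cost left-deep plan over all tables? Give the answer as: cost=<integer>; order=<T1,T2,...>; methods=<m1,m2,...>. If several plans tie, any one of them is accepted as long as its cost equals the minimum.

Selinger DP (subsets sized 1..n):
  {C}: scan cost=250, card=250
  {D}: scan cost=250, card=250
  {B}: scan cost=80, card=80
  {A}: scan cost=300, card=300
  {CD}: card=2500; try (D,hash)→4500, (C,hash)→4500, (D,merge)→4750, (D,nl_idx)→4750, (C,merge)→4750, (D,nl)→62750 …(+1); best=4500 via (D,hash)
  {BD}: card=800; try (D,nl_idx)→1520, (B,hash)→1620, (D,merge)→2970, (B,merge)→3140, (D,hash)→4160, (D,nl)→20080 …(+1); best=1520 via (D,nl_idx)
  {AB}: card=4000; try (B,hash)→1720, (A,merge)→3720, (B,merge)→3940, (A,hash)→5560, (A,nl)→24080, (B,nl)→24300; best=1720 via (B,hash)
  {BCD}: card=8000; try (C,hash)→6320, (B,hash)→8120, (C,merge)→12570, (B,merge)→37640, (C,nl)→201520, (B,nl)→204500; best=6320 via (C,hash)
  {ABD}: card=40000; try (A,hash)→7720, (D,hash)→9720, (A,merge)→13320, (D,merge)→55970, (D,nl_idx)→73720, (A,nl)→241520 …(+1); best=7720 via (A,hash)
  {ABCD}: card=400000; try (A,hash)→19720, (C,hash)→51720, (A,merge)→121320, (C,merge)→689970, (A,nl)→2406320, (C,nl)→10007720; best=19720 via (A,hash)

cost=19720; order=B,D,C,A; methods=nl_idx,hash,hash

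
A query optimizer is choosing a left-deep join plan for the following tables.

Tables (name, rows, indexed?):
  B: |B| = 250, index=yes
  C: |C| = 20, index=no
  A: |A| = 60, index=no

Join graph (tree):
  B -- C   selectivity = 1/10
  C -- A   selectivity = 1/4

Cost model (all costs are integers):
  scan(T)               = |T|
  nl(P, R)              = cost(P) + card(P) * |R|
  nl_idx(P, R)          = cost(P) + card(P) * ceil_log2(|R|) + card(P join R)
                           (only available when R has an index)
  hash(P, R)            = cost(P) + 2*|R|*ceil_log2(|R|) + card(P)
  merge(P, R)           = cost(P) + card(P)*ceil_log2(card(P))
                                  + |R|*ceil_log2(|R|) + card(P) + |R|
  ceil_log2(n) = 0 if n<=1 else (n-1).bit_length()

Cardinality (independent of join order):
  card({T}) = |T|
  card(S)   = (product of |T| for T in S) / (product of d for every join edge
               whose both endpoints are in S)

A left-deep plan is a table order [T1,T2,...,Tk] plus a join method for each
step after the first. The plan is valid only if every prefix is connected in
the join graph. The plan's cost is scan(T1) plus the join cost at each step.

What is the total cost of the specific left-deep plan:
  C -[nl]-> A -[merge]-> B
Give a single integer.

step 1: scan C: cost=20, card=20
step 2: join A via nl
    card(P join A) = 20*60/(4) = 300
    cost = 20 + 20*60 = 1220
step 3: join B via merge
    card(P join B) = 300*250/(10) = 7500
    cost = 1220 + 300*9 + 250*8 + 300 + 250 = 6470

6470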